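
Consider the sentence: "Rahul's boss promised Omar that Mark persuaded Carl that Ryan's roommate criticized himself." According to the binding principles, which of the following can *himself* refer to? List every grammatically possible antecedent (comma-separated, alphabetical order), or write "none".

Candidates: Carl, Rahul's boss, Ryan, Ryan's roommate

Ryan's roommate

*himself* is a reflexive; Principle A requires it to be bound within its binding domain — the clause headed by 'criticized'.
— Carl: object of the clause headed by 'persuaded'; c-commands the reflexive but lies outside its binding domain — cannot bind it (Principle A).
— Rahul's boss: subject of the matrix clause; c-commands the reflexive but lies outside its binding domain — cannot bind it (Principle A).
— Ryan: possessor inside the subject DP of the clause headed by 'criticized'; does not c-command the reflexive — cannot bind it (Principle A).
— Ryan's roommate: subject of the clause headed by 'criticized'; c-commands the reflexive within its binding domain — allowed (Principle A).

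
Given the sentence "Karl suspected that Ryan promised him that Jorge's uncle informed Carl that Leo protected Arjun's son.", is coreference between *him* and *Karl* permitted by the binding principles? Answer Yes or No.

Yes

*him* is a pronoun; Principle B requires it to be free in its binding domain — the clause headed by 'promised'.
— Karl: subject of the matrix clause; c-commands the pronoun but lies outside its binding domain — allowed.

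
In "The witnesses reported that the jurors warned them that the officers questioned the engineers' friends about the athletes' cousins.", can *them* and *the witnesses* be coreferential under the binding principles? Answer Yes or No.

Yes

*the witnesses* is an R-expression; Principle C requires it to be free (not bound by any c-commanding expression).
— them: object of the clause headed by 'warned'; the pronoun does not c-command the R-expression — coreference allowed.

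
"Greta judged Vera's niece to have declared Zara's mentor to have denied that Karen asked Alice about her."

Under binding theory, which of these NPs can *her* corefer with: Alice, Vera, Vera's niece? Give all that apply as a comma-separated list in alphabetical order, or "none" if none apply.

Vera, Vera's niece

*her* is a pronoun; Principle B requires it to be free in its binding domain — the clause headed by 'asked'.
— Alice: object of the clause headed by 'asked'; c-commands the pronoun within its binding domain — blocked (Principle B).
— Vera: possessor inside the subject DP of the clause headed by 'declared'; does not c-command the pronoun — Principle B does not apply; allowed.
— Vera's niece: subject of the clause headed by 'declared'; c-commands the pronoun but lies outside its binding domain — allowed.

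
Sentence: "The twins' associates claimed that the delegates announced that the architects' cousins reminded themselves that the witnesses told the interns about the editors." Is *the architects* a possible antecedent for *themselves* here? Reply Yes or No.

*themselves* is a reflexive; Principle A requires it to be bound within its binding domain — the clause headed by 'reminded'.
— the architects: possessor inside the subject DP of the clause headed by 'reminded'; does not c-command the reflexive — cannot bind it (Principle A).

No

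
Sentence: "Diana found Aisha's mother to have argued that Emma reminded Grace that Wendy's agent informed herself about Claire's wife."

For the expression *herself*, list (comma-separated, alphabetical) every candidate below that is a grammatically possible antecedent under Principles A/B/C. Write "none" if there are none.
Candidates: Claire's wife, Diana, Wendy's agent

*herself* is a reflexive; Principle A requires it to be bound within its binding domain — the clause headed by 'informed'.
— Claire's wife: second object of the clause headed by 'informed'; does not c-command the reflexive — cannot bind it (Principle A).
— Diana: subject of the matrix clause; c-commands the reflexive but lies outside its binding domain — cannot bind it (Principle A).
— Wendy's agent: subject of the clause headed by 'informed'; c-commands the reflexive within its binding domain — allowed (Principle A).

Wendy's agent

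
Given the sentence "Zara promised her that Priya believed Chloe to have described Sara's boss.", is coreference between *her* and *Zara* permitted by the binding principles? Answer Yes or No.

*her* is a pronoun; Principle B requires it to be free in its binding domain — the matrix clause.
— Zara: subject of the matrix clause; c-commands the pronoun within its binding domain — blocked (Principle B).

No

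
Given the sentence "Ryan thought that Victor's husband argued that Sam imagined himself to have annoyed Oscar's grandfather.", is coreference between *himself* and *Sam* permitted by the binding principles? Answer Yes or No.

Yes

*himself* is a reflexive; Principle A requires it to be bound within its binding domain — the clause headed by 'imagined'.
— Sam: subject of the clause headed by 'imagined'; c-commands the reflexive within its binding domain — allowed (Principle A).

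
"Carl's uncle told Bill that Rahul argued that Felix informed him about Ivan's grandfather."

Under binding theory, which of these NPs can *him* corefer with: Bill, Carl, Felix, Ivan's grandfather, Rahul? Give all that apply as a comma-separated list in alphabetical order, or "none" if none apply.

*him* is a pronoun; Principle B requires it to be free in its binding domain — the clause headed by 'informed'.
— Bill: object of the matrix clause; c-commands the pronoun but lies outside its binding domain — allowed.
— Carl: possessor inside the subject DP of the matrix clause; does not c-command the pronoun — Principle B does not apply; allowed.
— Felix: subject of the clause headed by 'informed'; c-commands the pronoun within its binding domain — blocked (Principle B).
— Ivan's grandfather: second object of the clause headed by 'informed'; is c-commanded by the pronoun; coreference would bind this R-expression — blocked (Principle C).
— Rahul: subject of the clause headed by 'argued'; c-commands the pronoun but lies outside its binding domain — allowed.

Bill, Carl, Rahul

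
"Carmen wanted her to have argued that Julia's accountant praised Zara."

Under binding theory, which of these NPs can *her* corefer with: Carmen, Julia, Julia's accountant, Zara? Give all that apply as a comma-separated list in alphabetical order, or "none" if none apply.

*her* is a pronoun; Principle B requires it to be free in its binding domain — the matrix clause.
— Carmen: subject of the matrix clause; c-commands the pronoun within its binding domain — blocked (Principle B).
— Julia: possessor inside the subject DP of the clause headed by 'praised'; is c-commanded by the pronoun; coreference would bind this R-expression — blocked (Principle C).
— Julia's accountant: subject of the clause headed by 'praised'; is c-commanded by the pronoun; coreference would bind this R-expression — blocked (Principle C).
— Zara: object of the clause headed by 'praised'; is c-commanded by the pronoun; coreference would bind this R-expression — blocked (Principle C).

none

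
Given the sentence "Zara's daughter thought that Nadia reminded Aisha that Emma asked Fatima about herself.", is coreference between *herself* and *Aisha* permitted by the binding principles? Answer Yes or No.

No

*herself* is a reflexive; Principle A requires it to be bound within its binding domain — the clause headed by 'asked'.
— Aisha: object of the clause headed by 'reminded'; c-commands the reflexive but lies outside its binding domain — cannot bind it (Principle A).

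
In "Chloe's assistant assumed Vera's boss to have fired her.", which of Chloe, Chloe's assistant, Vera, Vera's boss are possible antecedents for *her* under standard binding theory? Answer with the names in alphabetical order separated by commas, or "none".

*her* is a pronoun; Principle B requires it to be free in its binding domain — the clause headed by 'fired'.
— Chloe: possessor inside the subject DP of the matrix clause; does not c-command the pronoun — Principle B does not apply; allowed.
— Chloe's assistant: subject of the matrix clause; c-commands the pronoun but lies outside its binding domain — allowed.
— Vera: possessor inside the subject DP of the clause headed by 'fired'; does not c-command the pronoun — Principle B does not apply; allowed.
— Vera's boss: subject of the clause headed by 'fired'; c-commands the pronoun within its binding domain — blocked (Principle B).

Chloe, Chloe's assistant, Vera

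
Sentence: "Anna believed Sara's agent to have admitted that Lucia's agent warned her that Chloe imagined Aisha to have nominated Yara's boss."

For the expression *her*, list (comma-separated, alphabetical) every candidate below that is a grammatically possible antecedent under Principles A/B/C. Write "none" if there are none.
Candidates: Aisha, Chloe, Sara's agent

Sara's agent

*her* is a pronoun; Principle B requires it to be free in its binding domain — the clause headed by 'warned'.
— Aisha: subject of the clause headed by 'nominated'; is c-commanded by the pronoun; coreference would bind this R-expression — blocked (Principle C).
— Chloe: subject of the clause headed by 'imagined'; is c-commanded by the pronoun; coreference would bind this R-expression — blocked (Principle C).
— Sara's agent: subject of the clause headed by 'admitted'; c-commands the pronoun but lies outside its binding domain — allowed.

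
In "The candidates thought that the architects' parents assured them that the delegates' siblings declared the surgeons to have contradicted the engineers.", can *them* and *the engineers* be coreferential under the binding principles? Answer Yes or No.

*the engineers* is an R-expression; Principle C requires it to be free (not bound by any c-commanding expression).
— them: object of the clause headed by 'assured'; the pronoun c-commands the R-expression — coreference blocked (Principle C).

No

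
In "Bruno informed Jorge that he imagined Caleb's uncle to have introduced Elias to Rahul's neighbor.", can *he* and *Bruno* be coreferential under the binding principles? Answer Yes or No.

*Bruno* is an R-expression; Principle C requires it to be free (not bound by any c-commanding expression).
— he: subject of the clause headed by 'imagined'; the pronoun does not c-command the R-expression — coreference allowed.

Yes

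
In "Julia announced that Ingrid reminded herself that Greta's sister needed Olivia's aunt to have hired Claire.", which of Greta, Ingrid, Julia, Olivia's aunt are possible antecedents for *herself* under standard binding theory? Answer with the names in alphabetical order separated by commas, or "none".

Ingrid

*herself* is a reflexive; Principle A requires it to be bound within its binding domain — the clause headed by 'reminded'.
— Greta: possessor inside the subject DP of the clause headed by 'needed'; does not c-command the reflexive — cannot bind it (Principle A).
— Ingrid: subject of the clause headed by 'reminded'; c-commands the reflexive within its binding domain — allowed (Principle A).
— Julia: subject of the matrix clause; c-commands the reflexive but lies outside its binding domain — cannot bind it (Principle A).
— Olivia's aunt: subject of the clause headed by 'hired'; does not c-command the reflexive — cannot bind it (Principle A).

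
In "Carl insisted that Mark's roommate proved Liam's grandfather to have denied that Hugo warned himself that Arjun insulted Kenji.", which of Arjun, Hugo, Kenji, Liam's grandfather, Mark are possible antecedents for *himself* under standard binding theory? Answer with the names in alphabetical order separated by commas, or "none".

Hugo

*himself* is a reflexive; Principle A requires it to be bound within its binding domain — the clause headed by 'warned'.
— Arjun: subject of the clause headed by 'insulted'; does not c-command the reflexive — cannot bind it (Principle A).
— Hugo: subject of the clause headed by 'warned'; c-commands the reflexive within its binding domain — allowed (Principle A).
— Kenji: object of the clause headed by 'insulted'; does not c-command the reflexive — cannot bind it (Principle A).
— Liam's grandfather: subject of the clause headed by 'denied'; c-commands the reflexive but lies outside its binding domain — cannot bind it (Principle A).
— Mark: possessor inside the subject DP of the clause headed by 'proved'; does not c-command the reflexive — cannot bind it (Principle A).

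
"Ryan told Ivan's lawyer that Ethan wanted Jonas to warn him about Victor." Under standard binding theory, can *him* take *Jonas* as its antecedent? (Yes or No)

No

*him* is a pronoun; Principle B requires it to be free in its binding domain — the clause headed by 'warn'.
— Jonas: subject of the clause headed by 'warn'; c-commands the pronoun within its binding domain — blocked (Principle B).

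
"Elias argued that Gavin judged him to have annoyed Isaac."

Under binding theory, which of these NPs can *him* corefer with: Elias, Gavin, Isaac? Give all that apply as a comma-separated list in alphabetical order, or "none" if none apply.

Elias

*him* is a pronoun; Principle B requires it to be free in its binding domain — the clause headed by 'judged'.
— Elias: subject of the matrix clause; c-commands the pronoun but lies outside its binding domain — allowed.
— Gavin: subject of the clause headed by 'judged'; c-commands the pronoun within its binding domain — blocked (Principle B).
— Isaac: object of the clause headed by 'annoyed'; is c-commanded by the pronoun; coreference would bind this R-expression — blocked (Principle C).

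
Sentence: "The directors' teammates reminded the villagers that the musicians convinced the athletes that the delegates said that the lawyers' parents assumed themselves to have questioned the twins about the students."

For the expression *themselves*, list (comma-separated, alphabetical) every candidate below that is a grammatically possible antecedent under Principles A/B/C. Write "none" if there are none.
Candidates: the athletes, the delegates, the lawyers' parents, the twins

the lawyers' parents

*themselves* is a reflexive; Principle A requires it to be bound within its binding domain — the clause headed by 'assumed'.
— the athletes: object of the clause headed by 'convinced'; c-commands the reflexive but lies outside its binding domain — cannot bind it (Principle A).
— the delegates: subject of the clause headed by 'said'; c-commands the reflexive but lies outside its binding domain — cannot bind it (Principle A).
— the lawyers' parents: subject of the clause headed by 'assumed'; c-commands the reflexive within its binding domain — allowed (Principle A).
— the twins: object of the clause headed by 'questioned'; does not c-command the reflexive — cannot bind it (Principle A).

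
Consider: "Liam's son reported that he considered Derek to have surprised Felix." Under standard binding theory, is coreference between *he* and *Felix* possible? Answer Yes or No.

*Felix* is an R-expression; Principle C requires it to be free (not bound by any c-commanding expression).
— he: subject of the clause headed by 'considered'; the pronoun c-commands the R-expression — coreference blocked (Principle C).

No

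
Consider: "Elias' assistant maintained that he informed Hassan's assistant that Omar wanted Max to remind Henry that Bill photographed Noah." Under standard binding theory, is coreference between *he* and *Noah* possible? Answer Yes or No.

*Noah* is an R-expression; Principle C requires it to be free (not bound by any c-commanding expression).
— he: subject of the clause headed by 'informed'; the pronoun c-commands the R-expression — coreference blocked (Principle C).

No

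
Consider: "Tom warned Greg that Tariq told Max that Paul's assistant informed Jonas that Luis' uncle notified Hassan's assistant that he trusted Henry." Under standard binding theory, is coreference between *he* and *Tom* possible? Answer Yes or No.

Yes

*Tom* is an R-expression; Principle C requires it to be free (not bound by any c-commanding expression).
— he: subject of the clause headed by 'trusted'; the pronoun does not c-command the R-expression — coreference allowed.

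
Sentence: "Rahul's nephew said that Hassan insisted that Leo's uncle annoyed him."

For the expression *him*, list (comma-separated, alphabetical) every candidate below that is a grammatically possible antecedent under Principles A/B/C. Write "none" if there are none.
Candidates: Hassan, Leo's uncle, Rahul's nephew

Hassan, Rahul's nephew

*him* is a pronoun; Principle B requires it to be free in its binding domain — the clause headed by 'annoyed'.
— Hassan: subject of the clause headed by 'insisted'; c-commands the pronoun but lies outside its binding domain — allowed.
— Leo's uncle: subject of the clause headed by 'annoyed'; c-commands the pronoun within its binding domain — blocked (Principle B).
— Rahul's nephew: subject of the matrix clause; c-commands the pronoun but lies outside its binding domain — allowed.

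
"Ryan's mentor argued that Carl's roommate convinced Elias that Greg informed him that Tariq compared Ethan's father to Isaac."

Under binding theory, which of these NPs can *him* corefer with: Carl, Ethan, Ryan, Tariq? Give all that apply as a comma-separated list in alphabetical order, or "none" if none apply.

Carl, Ryan

*him* is a pronoun; Principle B requires it to be free in its binding domain — the clause headed by 'informed'.
— Carl: possessor inside the subject DP of the clause headed by 'convinced'; does not c-command the pronoun — Principle B does not apply; allowed.
— Ethan: possessor inside the object DP of the clause headed by 'compared'; is c-commanded by the pronoun; coreference would bind this R-expression — blocked (Principle C).
— Ryan: possessor inside the subject DP of the matrix clause; does not c-command the pronoun — Principle B does not apply; allowed.
— Tariq: subject of the clause headed by 'compared'; is c-commanded by the pronoun; coreference would bind this R-expression — blocked (Principle C).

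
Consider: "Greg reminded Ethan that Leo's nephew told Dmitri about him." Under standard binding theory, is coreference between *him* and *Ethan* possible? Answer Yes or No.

Yes

*Ethan* is an R-expression; Principle C requires it to be free (not bound by any c-commanding expression).
— him: second object of the clause headed by 'told'; the pronoun does not c-command the R-expression — coreference allowed.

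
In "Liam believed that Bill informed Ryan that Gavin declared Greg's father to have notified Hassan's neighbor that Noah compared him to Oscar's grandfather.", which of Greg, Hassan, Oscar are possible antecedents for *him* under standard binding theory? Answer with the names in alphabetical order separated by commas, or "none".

*him* is a pronoun; Principle B requires it to be free in its binding domain — the clause headed by 'compared'.
— Greg: possessor inside the subject DP of the clause headed by 'notified'; does not c-command the pronoun — Principle B does not apply; allowed.
— Hassan: possessor inside the object DP of the clause headed by 'notified'; does not c-command the pronoun — Principle B does not apply; allowed.
— Oscar: possessor inside the second object DP of the clause headed by 'compared'; is c-commanded by the pronoun; coreference would bind this R-expression — blocked (Principle C).

Greg, Hassan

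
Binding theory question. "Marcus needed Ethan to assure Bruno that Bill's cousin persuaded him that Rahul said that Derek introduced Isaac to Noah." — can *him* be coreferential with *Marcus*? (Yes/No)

Yes

*him* is a pronoun; Principle B requires it to be free in its binding domain — the clause headed by 'persuaded'.
— Marcus: subject of the matrix clause; c-commands the pronoun but lies outside its binding domain — allowed.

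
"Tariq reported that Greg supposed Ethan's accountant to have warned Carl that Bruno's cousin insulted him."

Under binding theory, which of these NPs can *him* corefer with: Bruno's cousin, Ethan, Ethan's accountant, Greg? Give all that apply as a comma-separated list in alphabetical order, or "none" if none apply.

*him* is a pronoun; Principle B requires it to be free in its binding domain — the clause headed by 'insulted'.
— Bruno's cousin: subject of the clause headed by 'insulted'; c-commands the pronoun within its binding domain — blocked (Principle B).
— Ethan: possessor inside the subject DP of the clause headed by 'warned'; does not c-command the pronoun — Principle B does not apply; allowed.
— Ethan's accountant: subject of the clause headed by 'warned'; c-commands the pronoun but lies outside its binding domain — allowed.
— Greg: subject of the clause headed by 'supposed'; c-commands the pronoun but lies outside its binding domain — allowed.

Ethan, Ethan's accountant, Greg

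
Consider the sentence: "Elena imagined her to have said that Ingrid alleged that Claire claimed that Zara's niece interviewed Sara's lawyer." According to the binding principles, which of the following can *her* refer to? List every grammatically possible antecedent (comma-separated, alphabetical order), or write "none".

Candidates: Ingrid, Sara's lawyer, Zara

none

*her* is a pronoun; Principle B requires it to be free in its binding domain — the matrix clause.
— Ingrid: subject of the clause headed by 'alleged'; is c-commanded by the pronoun; coreference would bind this R-expression — blocked (Principle C).
— Sara's lawyer: object of the clause headed by 'interviewed'; is c-commanded by the pronoun; coreference would bind this R-expression — blocked (Principle C).
— Zara: possessor inside the subject DP of the clause headed by 'interviewed'; is c-commanded by the pronoun; coreference would bind this R-expression — blocked (Principle C).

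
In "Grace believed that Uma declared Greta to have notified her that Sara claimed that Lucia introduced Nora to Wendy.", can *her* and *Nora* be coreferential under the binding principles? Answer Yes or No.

No

*Nora* is an R-expression; Principle C requires it to be free (not bound by any c-commanding expression).
— her: object of the clause headed by 'notified'; the pronoun c-commands the R-expression — coreference blocked (Principle C).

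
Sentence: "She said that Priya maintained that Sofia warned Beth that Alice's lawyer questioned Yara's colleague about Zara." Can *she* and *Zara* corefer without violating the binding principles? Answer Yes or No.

No

*Zara* is an R-expression; Principle C requires it to be free (not bound by any c-commanding expression).
— she: subject of the matrix clause; the pronoun c-commands the R-expression — coreference blocked (Principle C).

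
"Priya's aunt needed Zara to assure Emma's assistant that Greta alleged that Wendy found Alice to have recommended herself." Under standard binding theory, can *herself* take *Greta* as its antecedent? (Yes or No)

No

*herself* is a reflexive; Principle A requires it to be bound within its binding domain — the clause headed by 'recommended'.
— Greta: subject of the clause headed by 'alleged'; c-commands the reflexive but lies outside its binding domain — cannot bind it (Principle A).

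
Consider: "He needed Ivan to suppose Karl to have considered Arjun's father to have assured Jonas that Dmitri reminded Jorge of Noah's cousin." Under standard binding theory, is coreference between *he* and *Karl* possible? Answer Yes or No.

No

*Karl* is an R-expression; Principle C requires it to be free (not bound by any c-commanding expression).
— he: subject of the matrix clause; the pronoun c-commands the R-expression — coreference blocked (Principle C).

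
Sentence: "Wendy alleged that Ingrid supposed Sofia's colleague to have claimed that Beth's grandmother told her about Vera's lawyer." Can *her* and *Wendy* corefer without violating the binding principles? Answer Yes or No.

*Wendy* is an R-expression; Principle C requires it to be free (not bound by any c-commanding expression).
— her: object of the clause headed by 'told'; the pronoun does not c-command the R-expression — coreference allowed.

Yes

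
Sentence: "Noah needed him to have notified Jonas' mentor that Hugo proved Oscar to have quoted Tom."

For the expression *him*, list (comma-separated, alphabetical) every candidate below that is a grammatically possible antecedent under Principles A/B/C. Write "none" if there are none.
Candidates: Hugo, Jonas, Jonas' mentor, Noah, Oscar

none

*him* is a pronoun; Principle B requires it to be free in its binding domain — the matrix clause.
— Hugo: subject of the clause headed by 'proved'; is c-commanded by the pronoun; coreference would bind this R-expression — blocked (Principle C).
— Jonas: possessor inside the object DP of the clause headed by 'notified'; is c-commanded by the pronoun; coreference would bind this R-expression — blocked (Principle C).
— Jonas' mentor: object of the clause headed by 'notified'; is c-commanded by the pronoun; coreference would bind this R-expression — blocked (Principle C).
— Noah: subject of the matrix clause; c-commands the pronoun within its binding domain — blocked (Principle B).
— Oscar: subject of the clause headed by 'quoted'; is c-commanded by the pronoun; coreference would bind this R-expression — blocked (Principle C).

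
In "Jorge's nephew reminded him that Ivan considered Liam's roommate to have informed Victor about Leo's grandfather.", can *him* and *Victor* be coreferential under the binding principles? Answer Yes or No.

*Victor* is an R-expression; Principle C requires it to be free (not bound by any c-commanding expression).
— him: object of the matrix clause; the pronoun c-commands the R-expression — coreference blocked (Principle C).

No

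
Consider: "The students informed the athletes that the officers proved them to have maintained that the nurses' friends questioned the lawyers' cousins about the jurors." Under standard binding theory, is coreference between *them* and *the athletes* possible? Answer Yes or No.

*the athletes* is an R-expression; Principle C requires it to be free (not bound by any c-commanding expression).
— them: subject of the clause headed by 'maintained'; the pronoun does not c-command the R-expression — coreference allowed.

Yes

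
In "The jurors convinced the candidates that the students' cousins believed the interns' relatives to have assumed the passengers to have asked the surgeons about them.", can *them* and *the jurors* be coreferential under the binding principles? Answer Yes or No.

Yes

*the jurors* is an R-expression; Principle C requires it to be free (not bound by any c-commanding expression).
— them: second object of the clause headed by 'asked'; the pronoun does not c-command the R-expression — coreference allowed.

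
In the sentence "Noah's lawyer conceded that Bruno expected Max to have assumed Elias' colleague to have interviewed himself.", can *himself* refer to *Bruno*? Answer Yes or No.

*himself* is a reflexive; Principle A requires it to be bound within its binding domain — the clause headed by 'interviewed'.
— Bruno: subject of the clause headed by 'expected'; c-commands the reflexive but lies outside its binding domain — cannot bind it (Principle A).

No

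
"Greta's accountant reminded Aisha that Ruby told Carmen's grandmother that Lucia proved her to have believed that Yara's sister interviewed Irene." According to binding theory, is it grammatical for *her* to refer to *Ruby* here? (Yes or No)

*Ruby* is an R-expression; Principle C requires it to be free (not bound by any c-commanding expression).
— her: subject of the clause headed by 'believed'; the pronoun does not c-command the R-expression — coreference allowed.

Yes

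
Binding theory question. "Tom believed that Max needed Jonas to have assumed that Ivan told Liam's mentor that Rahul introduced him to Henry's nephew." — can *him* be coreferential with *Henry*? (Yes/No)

*him* is a pronoun; Principle B requires it to be free in its binding domain — the clause headed by 'introduced'.
— Henry: possessor inside the second object DP of the clause headed by 'introduced'; is c-commanded by the pronoun; coreference would bind this R-expression — blocked (Principle C).

No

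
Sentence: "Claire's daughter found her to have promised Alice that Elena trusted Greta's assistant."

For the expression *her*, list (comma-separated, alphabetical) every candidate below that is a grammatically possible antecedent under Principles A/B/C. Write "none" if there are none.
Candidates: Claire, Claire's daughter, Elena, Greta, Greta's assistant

*her* is a pronoun; Principle B requires it to be free in its binding domain — the matrix clause.
— Claire: possessor inside the subject DP of the matrix clause; does not c-command the pronoun — Principle B does not apply; allowed.
— Claire's daughter: subject of the matrix clause; c-commands the pronoun within its binding domain — blocked (Principle B).
— Elena: subject of the clause headed by 'trusted'; is c-commanded by the pronoun; coreference would bind this R-expression — blocked (Principle C).
— Greta: possessor inside the object DP of the clause headed by 'trusted'; is c-commanded by the pronoun; coreference would bind this R-expression — blocked (Principle C).
— Greta's assistant: object of the clause headed by 'trusted'; is c-commanded by the pronoun; coreference would bind this R-expression — blocked (Principle C).

Claire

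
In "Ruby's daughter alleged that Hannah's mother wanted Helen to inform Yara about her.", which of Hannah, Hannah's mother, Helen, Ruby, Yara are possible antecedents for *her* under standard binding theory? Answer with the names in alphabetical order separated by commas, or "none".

Hannah, Hannah's mother, Ruby

*her* is a pronoun; Principle B requires it to be free in its binding domain — the clause headed by 'inform'.
— Hannah: possessor inside the subject DP of the clause headed by 'wanted'; does not c-command the pronoun — Principle B does not apply; allowed.
— Hannah's mother: subject of the clause headed by 'wanted'; c-commands the pronoun but lies outside its binding domain — allowed.
— Helen: subject of the clause headed by 'inform'; c-commands the pronoun within its binding domain — blocked (Principle B).
— Ruby: possessor inside the subject DP of the matrix clause; does not c-command the pronoun — Principle B does not apply; allowed.
— Yara: object of the clause headed by 'inform'; c-commands the pronoun within its binding domain — blocked (Principle B).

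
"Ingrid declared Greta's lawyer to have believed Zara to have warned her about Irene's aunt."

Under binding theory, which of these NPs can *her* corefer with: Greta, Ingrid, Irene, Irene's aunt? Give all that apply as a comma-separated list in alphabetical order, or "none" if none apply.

*her* is a pronoun; Principle B requires it to be free in its binding domain — the clause headed by 'warned'.
— Greta: possessor inside the subject DP of the clause headed by 'believed'; does not c-command the pronoun — Principle B does not apply; allowed.
— Ingrid: subject of the matrix clause; c-commands the pronoun but lies outside its binding domain — allowed.
— Irene: possessor inside the second object DP of the clause headed by 'warned'; is c-commanded by the pronoun; coreference would bind this R-expression — blocked (Principle C).
— Irene's aunt: second object of the clause headed by 'warned'; is c-commanded by the pronoun; coreference would bind this R-expression — blocked (Principle C).

Greta, Ingrid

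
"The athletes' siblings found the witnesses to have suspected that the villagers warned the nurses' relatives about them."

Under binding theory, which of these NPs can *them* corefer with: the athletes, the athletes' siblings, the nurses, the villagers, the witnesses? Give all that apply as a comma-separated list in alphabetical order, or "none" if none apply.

the athletes, the athletes' siblings, the nurses, the witnesses

*them* is a pronoun; Principle B requires it to be free in its binding domain — the clause headed by 'warned'.
— the athletes: possessor inside the subject DP of the matrix clause; does not c-command the pronoun — Principle B does not apply; allowed.
— the athletes' siblings: subject of the matrix clause; c-commands the pronoun but lies outside its binding domain — allowed.
— the nurses: possessor inside the object DP of the clause headed by 'warned'; does not c-command the pronoun — Principle B does not apply; allowed.
— the villagers: subject of the clause headed by 'warned'; c-commands the pronoun within its binding domain — blocked (Principle B).
— the witnesses: subject of the clause headed by 'suspected'; c-commands the pronoun but lies outside its binding domain — allowed.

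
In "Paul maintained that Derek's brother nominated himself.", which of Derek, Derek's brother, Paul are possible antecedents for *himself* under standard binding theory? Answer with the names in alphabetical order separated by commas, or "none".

Derek's brother

*himself* is a reflexive; Principle A requires it to be bound within its binding domain — the clause headed by 'nominated'.
— Derek: possessor inside the subject DP of the clause headed by 'nominated'; does not c-command the reflexive — cannot bind it (Principle A).
— Derek's brother: subject of the clause headed by 'nominated'; c-commands the reflexive within its binding domain — allowed (Principle A).
— Paul: subject of the matrix clause; c-commands the reflexive but lies outside its binding domain — cannot bind it (Principle A).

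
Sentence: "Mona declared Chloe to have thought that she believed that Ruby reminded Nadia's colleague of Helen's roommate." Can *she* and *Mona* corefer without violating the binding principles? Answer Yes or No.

Yes

*Mona* is an R-expression; Principle C requires it to be free (not bound by any c-commanding expression).
— she: subject of the clause headed by 'believed'; the pronoun does not c-command the R-expression — coreference allowed.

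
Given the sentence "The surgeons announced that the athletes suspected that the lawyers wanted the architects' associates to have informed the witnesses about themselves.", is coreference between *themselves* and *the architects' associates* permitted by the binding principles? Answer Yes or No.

Yes

*themselves* is a reflexive; Principle A requires it to be bound within its binding domain — the clause headed by 'informed'.
— the architects' associates: subject of the clause headed by 'informed'; c-commands the reflexive within its binding domain — allowed (Principle A).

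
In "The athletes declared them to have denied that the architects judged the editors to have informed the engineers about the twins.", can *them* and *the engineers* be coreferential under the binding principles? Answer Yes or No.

No

*the engineers* is an R-expression; Principle C requires it to be free (not bound by any c-commanding expression).
— them: subject of the clause headed by 'denied'; the pronoun c-commands the R-expression — coreference blocked (Principle C).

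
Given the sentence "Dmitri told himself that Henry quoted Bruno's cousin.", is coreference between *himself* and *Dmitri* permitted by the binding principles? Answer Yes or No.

*himself* is a reflexive; Principle A requires it to be bound within its binding domain — the matrix clause.
— Dmitri: subject of the matrix clause; c-commands the reflexive within its binding domain — allowed (Principle A).

Yes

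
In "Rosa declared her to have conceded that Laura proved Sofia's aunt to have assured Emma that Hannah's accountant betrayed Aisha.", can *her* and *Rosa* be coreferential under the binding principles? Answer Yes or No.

*Rosa* is an R-expression; Principle C requires it to be free (not bound by any c-commanding expression).
— her: subject of the clause headed by 'conceded'; the R-expression locally c-commands the pronoun — coreference blocked (Principle B on the pronoun).

No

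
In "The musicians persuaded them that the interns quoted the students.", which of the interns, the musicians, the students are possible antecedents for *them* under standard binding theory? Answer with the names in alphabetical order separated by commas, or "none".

none

*them* is a pronoun; Principle B requires it to be free in its binding domain — the matrix clause.
— the interns: subject of the clause headed by 'quoted'; is c-commanded by the pronoun; coreference would bind this R-expression — blocked (Principle C).
— the musicians: subject of the matrix clause; c-commands the pronoun within its binding domain — blocked (Principle B).
— the students: object of the clause headed by 'quoted'; is c-commanded by the pronoun; coreference would bind this R-expression — blocked (Principle C).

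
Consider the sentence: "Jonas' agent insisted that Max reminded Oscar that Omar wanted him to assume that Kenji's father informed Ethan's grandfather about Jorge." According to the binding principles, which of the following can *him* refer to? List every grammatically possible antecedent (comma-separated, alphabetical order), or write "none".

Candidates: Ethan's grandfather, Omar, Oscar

Oscar

*him* is a pronoun; Principle B requires it to be free in its binding domain — the clause headed by 'wanted'.
— Ethan's grandfather: object of the clause headed by 'informed'; is c-commanded by the pronoun; coreference would bind this R-expression — blocked (Principle C).
— Omar: subject of the clause headed by 'wanted'; c-commands the pronoun within its binding domain — blocked (Principle B).
— Oscar: object of the clause headed by 'reminded'; c-commands the pronoun but lies outside its binding domain — allowed.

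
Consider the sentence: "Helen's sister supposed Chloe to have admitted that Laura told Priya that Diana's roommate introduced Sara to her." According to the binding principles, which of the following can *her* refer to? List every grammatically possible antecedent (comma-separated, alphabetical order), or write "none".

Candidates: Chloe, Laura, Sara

Chloe, Laura

*her* is a pronoun; Principle B requires it to be free in its binding domain — the clause headed by 'introduced'.
— Chloe: subject of the clause headed by 'admitted'; c-commands the pronoun but lies outside its binding domain — allowed.
— Laura: subject of the clause headed by 'told'; c-commands the pronoun but lies outside its binding domain — allowed.
— Sara: object of the clause headed by 'introduced'; c-commands the pronoun within its binding domain — blocked (Principle B).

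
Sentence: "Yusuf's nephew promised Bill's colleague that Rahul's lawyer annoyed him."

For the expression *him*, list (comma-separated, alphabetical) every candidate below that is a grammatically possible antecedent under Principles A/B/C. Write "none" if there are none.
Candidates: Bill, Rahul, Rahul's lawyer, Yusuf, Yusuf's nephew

*him* is a pronoun; Principle B requires it to be free in its binding domain — the clause headed by 'annoyed'.
— Bill: possessor inside the object DP of the matrix clause; does not c-command the pronoun — Principle B does not apply; allowed.
— Rahul: possessor inside the subject DP of the clause headed by 'annoyed'; does not c-command the pronoun — Principle B does not apply; allowed.
— Rahul's lawyer: subject of the clause headed by 'annoyed'; c-commands the pronoun within its binding domain — blocked (Principle B).
— Yusuf: possessor inside the subject DP of the matrix clause; does not c-command the pronoun — Principle B does not apply; allowed.
— Yusuf's nephew: subject of the matrix clause; c-commands the pronoun but lies outside its binding domain — allowed.

Bill, Rahul, Yusuf, Yusuf's nephew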